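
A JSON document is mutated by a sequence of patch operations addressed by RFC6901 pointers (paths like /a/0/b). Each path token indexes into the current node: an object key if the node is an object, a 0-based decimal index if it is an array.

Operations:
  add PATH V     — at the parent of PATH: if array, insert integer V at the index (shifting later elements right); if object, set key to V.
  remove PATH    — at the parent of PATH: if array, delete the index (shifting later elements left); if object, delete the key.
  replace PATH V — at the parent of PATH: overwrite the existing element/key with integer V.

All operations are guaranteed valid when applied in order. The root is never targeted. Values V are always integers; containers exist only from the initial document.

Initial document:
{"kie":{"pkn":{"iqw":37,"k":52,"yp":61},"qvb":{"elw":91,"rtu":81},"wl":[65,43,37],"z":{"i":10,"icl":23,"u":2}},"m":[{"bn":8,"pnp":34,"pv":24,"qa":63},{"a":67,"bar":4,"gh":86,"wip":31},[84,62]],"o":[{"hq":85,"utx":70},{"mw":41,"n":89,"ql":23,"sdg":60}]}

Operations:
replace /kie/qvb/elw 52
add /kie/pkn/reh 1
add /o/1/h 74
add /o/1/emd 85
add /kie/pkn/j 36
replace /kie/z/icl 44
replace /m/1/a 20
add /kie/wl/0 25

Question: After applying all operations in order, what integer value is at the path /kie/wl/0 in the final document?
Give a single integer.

Answer: 25

Derivation:
After op 1 (replace /kie/qvb/elw 52): {"kie":{"pkn":{"iqw":37,"k":52,"yp":61},"qvb":{"elw":52,"rtu":81},"wl":[65,43,37],"z":{"i":10,"icl":23,"u":2}},"m":[{"bn":8,"pnp":34,"pv":24,"qa":63},{"a":67,"bar":4,"gh":86,"wip":31},[84,62]],"o":[{"hq":85,"utx":70},{"mw":41,"n":89,"ql":23,"sdg":60}]}
After op 2 (add /kie/pkn/reh 1): {"kie":{"pkn":{"iqw":37,"k":52,"reh":1,"yp":61},"qvb":{"elw":52,"rtu":81},"wl":[65,43,37],"z":{"i":10,"icl":23,"u":2}},"m":[{"bn":8,"pnp":34,"pv":24,"qa":63},{"a":67,"bar":4,"gh":86,"wip":31},[84,62]],"o":[{"hq":85,"utx":70},{"mw":41,"n":89,"ql":23,"sdg":60}]}
After op 3 (add /o/1/h 74): {"kie":{"pkn":{"iqw":37,"k":52,"reh":1,"yp":61},"qvb":{"elw":52,"rtu":81},"wl":[65,43,37],"z":{"i":10,"icl":23,"u":2}},"m":[{"bn":8,"pnp":34,"pv":24,"qa":63},{"a":67,"bar":4,"gh":86,"wip":31},[84,62]],"o":[{"hq":85,"utx":70},{"h":74,"mw":41,"n":89,"ql":23,"sdg":60}]}
After op 4 (add /o/1/emd 85): {"kie":{"pkn":{"iqw":37,"k":52,"reh":1,"yp":61},"qvb":{"elw":52,"rtu":81},"wl":[65,43,37],"z":{"i":10,"icl":23,"u":2}},"m":[{"bn":8,"pnp":34,"pv":24,"qa":63},{"a":67,"bar":4,"gh":86,"wip":31},[84,62]],"o":[{"hq":85,"utx":70},{"emd":85,"h":74,"mw":41,"n":89,"ql":23,"sdg":60}]}
After op 5 (add /kie/pkn/j 36): {"kie":{"pkn":{"iqw":37,"j":36,"k":52,"reh":1,"yp":61},"qvb":{"elw":52,"rtu":81},"wl":[65,43,37],"z":{"i":10,"icl":23,"u":2}},"m":[{"bn":8,"pnp":34,"pv":24,"qa":63},{"a":67,"bar":4,"gh":86,"wip":31},[84,62]],"o":[{"hq":85,"utx":70},{"emd":85,"h":74,"mw":41,"n":89,"ql":23,"sdg":60}]}
After op 6 (replace /kie/z/icl 44): {"kie":{"pkn":{"iqw":37,"j":36,"k":52,"reh":1,"yp":61},"qvb":{"elw":52,"rtu":81},"wl":[65,43,37],"z":{"i":10,"icl":44,"u":2}},"m":[{"bn":8,"pnp":34,"pv":24,"qa":63},{"a":67,"bar":4,"gh":86,"wip":31},[84,62]],"o":[{"hq":85,"utx":70},{"emd":85,"h":74,"mw":41,"n":89,"ql":23,"sdg":60}]}
After op 7 (replace /m/1/a 20): {"kie":{"pkn":{"iqw":37,"j":36,"k":52,"reh":1,"yp":61},"qvb":{"elw":52,"rtu":81},"wl":[65,43,37],"z":{"i":10,"icl":44,"u":2}},"m":[{"bn":8,"pnp":34,"pv":24,"qa":63},{"a":20,"bar":4,"gh":86,"wip":31},[84,62]],"o":[{"hq":85,"utx":70},{"emd":85,"h":74,"mw":41,"n":89,"ql":23,"sdg":60}]}
After op 8 (add /kie/wl/0 25): {"kie":{"pkn":{"iqw":37,"j":36,"k":52,"reh":1,"yp":61},"qvb":{"elw":52,"rtu":81},"wl":[25,65,43,37],"z":{"i":10,"icl":44,"u":2}},"m":[{"bn":8,"pnp":34,"pv":24,"qa":63},{"a":20,"bar":4,"gh":86,"wip":31},[84,62]],"o":[{"hq":85,"utx":70},{"emd":85,"h":74,"mw":41,"n":89,"ql":23,"sdg":60}]}
Value at /kie/wl/0: 25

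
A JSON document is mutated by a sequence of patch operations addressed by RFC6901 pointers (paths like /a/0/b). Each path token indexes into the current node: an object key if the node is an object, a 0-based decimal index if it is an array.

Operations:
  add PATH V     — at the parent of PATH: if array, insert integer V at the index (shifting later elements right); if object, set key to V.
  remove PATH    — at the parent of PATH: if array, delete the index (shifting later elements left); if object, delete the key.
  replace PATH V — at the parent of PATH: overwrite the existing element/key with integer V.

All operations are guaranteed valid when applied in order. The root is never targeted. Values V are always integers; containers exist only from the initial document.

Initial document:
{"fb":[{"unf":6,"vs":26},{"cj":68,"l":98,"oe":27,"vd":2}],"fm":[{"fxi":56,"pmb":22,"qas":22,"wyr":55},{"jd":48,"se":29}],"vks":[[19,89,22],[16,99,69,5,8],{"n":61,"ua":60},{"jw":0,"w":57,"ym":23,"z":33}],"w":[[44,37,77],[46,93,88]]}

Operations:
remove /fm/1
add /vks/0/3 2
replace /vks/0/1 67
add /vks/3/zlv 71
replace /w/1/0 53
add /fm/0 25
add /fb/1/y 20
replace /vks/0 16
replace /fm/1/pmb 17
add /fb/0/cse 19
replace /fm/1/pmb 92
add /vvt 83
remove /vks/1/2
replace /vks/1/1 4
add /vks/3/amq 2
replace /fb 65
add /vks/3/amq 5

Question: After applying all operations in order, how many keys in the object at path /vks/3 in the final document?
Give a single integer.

After op 1 (remove /fm/1): {"fb":[{"unf":6,"vs":26},{"cj":68,"l":98,"oe":27,"vd":2}],"fm":[{"fxi":56,"pmb":22,"qas":22,"wyr":55}],"vks":[[19,89,22],[16,99,69,5,8],{"n":61,"ua":60},{"jw":0,"w":57,"ym":23,"z":33}],"w":[[44,37,77],[46,93,88]]}
After op 2 (add /vks/0/3 2): {"fb":[{"unf":6,"vs":26},{"cj":68,"l":98,"oe":27,"vd":2}],"fm":[{"fxi":56,"pmb":22,"qas":22,"wyr":55}],"vks":[[19,89,22,2],[16,99,69,5,8],{"n":61,"ua":60},{"jw":0,"w":57,"ym":23,"z":33}],"w":[[44,37,77],[46,93,88]]}
After op 3 (replace /vks/0/1 67): {"fb":[{"unf":6,"vs":26},{"cj":68,"l":98,"oe":27,"vd":2}],"fm":[{"fxi":56,"pmb":22,"qas":22,"wyr":55}],"vks":[[19,67,22,2],[16,99,69,5,8],{"n":61,"ua":60},{"jw":0,"w":57,"ym":23,"z":33}],"w":[[44,37,77],[46,93,88]]}
After op 4 (add /vks/3/zlv 71): {"fb":[{"unf":6,"vs":26},{"cj":68,"l":98,"oe":27,"vd":2}],"fm":[{"fxi":56,"pmb":22,"qas":22,"wyr":55}],"vks":[[19,67,22,2],[16,99,69,5,8],{"n":61,"ua":60},{"jw":0,"w":57,"ym":23,"z":33,"zlv":71}],"w":[[44,37,77],[46,93,88]]}
After op 5 (replace /w/1/0 53): {"fb":[{"unf":6,"vs":26},{"cj":68,"l":98,"oe":27,"vd":2}],"fm":[{"fxi":56,"pmb":22,"qas":22,"wyr":55}],"vks":[[19,67,22,2],[16,99,69,5,8],{"n":61,"ua":60},{"jw":0,"w":57,"ym":23,"z":33,"zlv":71}],"w":[[44,37,77],[53,93,88]]}
After op 6 (add /fm/0 25): {"fb":[{"unf":6,"vs":26},{"cj":68,"l":98,"oe":27,"vd":2}],"fm":[25,{"fxi":56,"pmb":22,"qas":22,"wyr":55}],"vks":[[19,67,22,2],[16,99,69,5,8],{"n":61,"ua":60},{"jw":0,"w":57,"ym":23,"z":33,"zlv":71}],"w":[[44,37,77],[53,93,88]]}
After op 7 (add /fb/1/y 20): {"fb":[{"unf":6,"vs":26},{"cj":68,"l":98,"oe":27,"vd":2,"y":20}],"fm":[25,{"fxi":56,"pmb":22,"qas":22,"wyr":55}],"vks":[[19,67,22,2],[16,99,69,5,8],{"n":61,"ua":60},{"jw":0,"w":57,"ym":23,"z":33,"zlv":71}],"w":[[44,37,77],[53,93,88]]}
After op 8 (replace /vks/0 16): {"fb":[{"unf":6,"vs":26},{"cj":68,"l":98,"oe":27,"vd":2,"y":20}],"fm":[25,{"fxi":56,"pmb":22,"qas":22,"wyr":55}],"vks":[16,[16,99,69,5,8],{"n":61,"ua":60},{"jw":0,"w":57,"ym":23,"z":33,"zlv":71}],"w":[[44,37,77],[53,93,88]]}
After op 9 (replace /fm/1/pmb 17): {"fb":[{"unf":6,"vs":26},{"cj":68,"l":98,"oe":27,"vd":2,"y":20}],"fm":[25,{"fxi":56,"pmb":17,"qas":22,"wyr":55}],"vks":[16,[16,99,69,5,8],{"n":61,"ua":60},{"jw":0,"w":57,"ym":23,"z":33,"zlv":71}],"w":[[44,37,77],[53,93,88]]}
After op 10 (add /fb/0/cse 19): {"fb":[{"cse":19,"unf":6,"vs":26},{"cj":68,"l":98,"oe":27,"vd":2,"y":20}],"fm":[25,{"fxi":56,"pmb":17,"qas":22,"wyr":55}],"vks":[16,[16,99,69,5,8],{"n":61,"ua":60},{"jw":0,"w":57,"ym":23,"z":33,"zlv":71}],"w":[[44,37,77],[53,93,88]]}
After op 11 (replace /fm/1/pmb 92): {"fb":[{"cse":19,"unf":6,"vs":26},{"cj":68,"l":98,"oe":27,"vd":2,"y":20}],"fm":[25,{"fxi":56,"pmb":92,"qas":22,"wyr":55}],"vks":[16,[16,99,69,5,8],{"n":61,"ua":60},{"jw":0,"w":57,"ym":23,"z":33,"zlv":71}],"w":[[44,37,77],[53,93,88]]}
After op 12 (add /vvt 83): {"fb":[{"cse":19,"unf":6,"vs":26},{"cj":68,"l":98,"oe":27,"vd":2,"y":20}],"fm":[25,{"fxi":56,"pmb":92,"qas":22,"wyr":55}],"vks":[16,[16,99,69,5,8],{"n":61,"ua":60},{"jw":0,"w":57,"ym":23,"z":33,"zlv":71}],"vvt":83,"w":[[44,37,77],[53,93,88]]}
After op 13 (remove /vks/1/2): {"fb":[{"cse":19,"unf":6,"vs":26},{"cj":68,"l":98,"oe":27,"vd":2,"y":20}],"fm":[25,{"fxi":56,"pmb":92,"qas":22,"wyr":55}],"vks":[16,[16,99,5,8],{"n":61,"ua":60},{"jw":0,"w":57,"ym":23,"z":33,"zlv":71}],"vvt":83,"w":[[44,37,77],[53,93,88]]}
After op 14 (replace /vks/1/1 4): {"fb":[{"cse":19,"unf":6,"vs":26},{"cj":68,"l":98,"oe":27,"vd":2,"y":20}],"fm":[25,{"fxi":56,"pmb":92,"qas":22,"wyr":55}],"vks":[16,[16,4,5,8],{"n":61,"ua":60},{"jw":0,"w":57,"ym":23,"z":33,"zlv":71}],"vvt":83,"w":[[44,37,77],[53,93,88]]}
After op 15 (add /vks/3/amq 2): {"fb":[{"cse":19,"unf":6,"vs":26},{"cj":68,"l":98,"oe":27,"vd":2,"y":20}],"fm":[25,{"fxi":56,"pmb":92,"qas":22,"wyr":55}],"vks":[16,[16,4,5,8],{"n":61,"ua":60},{"amq":2,"jw":0,"w":57,"ym":23,"z":33,"zlv":71}],"vvt":83,"w":[[44,37,77],[53,93,88]]}
After op 16 (replace /fb 65): {"fb":65,"fm":[25,{"fxi":56,"pmb":92,"qas":22,"wyr":55}],"vks":[16,[16,4,5,8],{"n":61,"ua":60},{"amq":2,"jw":0,"w":57,"ym":23,"z":33,"zlv":71}],"vvt":83,"w":[[44,37,77],[53,93,88]]}
After op 17 (add /vks/3/amq 5): {"fb":65,"fm":[25,{"fxi":56,"pmb":92,"qas":22,"wyr":55}],"vks":[16,[16,4,5,8],{"n":61,"ua":60},{"amq":5,"jw":0,"w":57,"ym":23,"z":33,"zlv":71}],"vvt":83,"w":[[44,37,77],[53,93,88]]}
Size at path /vks/3: 6

Answer: 6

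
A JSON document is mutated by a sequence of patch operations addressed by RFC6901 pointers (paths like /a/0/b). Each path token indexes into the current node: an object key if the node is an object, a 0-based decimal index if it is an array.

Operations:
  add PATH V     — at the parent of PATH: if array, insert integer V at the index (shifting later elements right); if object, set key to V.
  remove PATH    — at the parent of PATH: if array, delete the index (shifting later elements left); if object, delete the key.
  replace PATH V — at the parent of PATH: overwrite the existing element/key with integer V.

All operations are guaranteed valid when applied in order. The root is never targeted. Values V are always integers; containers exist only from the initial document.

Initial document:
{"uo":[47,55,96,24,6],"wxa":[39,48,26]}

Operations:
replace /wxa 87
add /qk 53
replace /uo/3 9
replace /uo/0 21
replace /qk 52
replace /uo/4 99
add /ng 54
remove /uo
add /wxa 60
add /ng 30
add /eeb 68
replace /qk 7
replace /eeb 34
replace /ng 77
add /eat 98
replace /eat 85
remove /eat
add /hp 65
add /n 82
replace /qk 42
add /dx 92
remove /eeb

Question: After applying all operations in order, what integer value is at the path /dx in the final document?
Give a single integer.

Answer: 92

Derivation:
After op 1 (replace /wxa 87): {"uo":[47,55,96,24,6],"wxa":87}
After op 2 (add /qk 53): {"qk":53,"uo":[47,55,96,24,6],"wxa":87}
After op 3 (replace /uo/3 9): {"qk":53,"uo":[47,55,96,9,6],"wxa":87}
After op 4 (replace /uo/0 21): {"qk":53,"uo":[21,55,96,9,6],"wxa":87}
After op 5 (replace /qk 52): {"qk":52,"uo":[21,55,96,9,6],"wxa":87}
After op 6 (replace /uo/4 99): {"qk":52,"uo":[21,55,96,9,99],"wxa":87}
After op 7 (add /ng 54): {"ng":54,"qk":52,"uo":[21,55,96,9,99],"wxa":87}
After op 8 (remove /uo): {"ng":54,"qk":52,"wxa":87}
After op 9 (add /wxa 60): {"ng":54,"qk":52,"wxa":60}
After op 10 (add /ng 30): {"ng":30,"qk":52,"wxa":60}
After op 11 (add /eeb 68): {"eeb":68,"ng":30,"qk":52,"wxa":60}
After op 12 (replace /qk 7): {"eeb":68,"ng":30,"qk":7,"wxa":60}
After op 13 (replace /eeb 34): {"eeb":34,"ng":30,"qk":7,"wxa":60}
After op 14 (replace /ng 77): {"eeb":34,"ng":77,"qk":7,"wxa":60}
After op 15 (add /eat 98): {"eat":98,"eeb":34,"ng":77,"qk":7,"wxa":60}
After op 16 (replace /eat 85): {"eat":85,"eeb":34,"ng":77,"qk":7,"wxa":60}
After op 17 (remove /eat): {"eeb":34,"ng":77,"qk":7,"wxa":60}
After op 18 (add /hp 65): {"eeb":34,"hp":65,"ng":77,"qk":7,"wxa":60}
After op 19 (add /n 82): {"eeb":34,"hp":65,"n":82,"ng":77,"qk":7,"wxa":60}
After op 20 (replace /qk 42): {"eeb":34,"hp":65,"n":82,"ng":77,"qk":42,"wxa":60}
After op 21 (add /dx 92): {"dx":92,"eeb":34,"hp":65,"n":82,"ng":77,"qk":42,"wxa":60}
After op 22 (remove /eeb): {"dx":92,"hp":65,"n":82,"ng":77,"qk":42,"wxa":60}
Value at /dx: 92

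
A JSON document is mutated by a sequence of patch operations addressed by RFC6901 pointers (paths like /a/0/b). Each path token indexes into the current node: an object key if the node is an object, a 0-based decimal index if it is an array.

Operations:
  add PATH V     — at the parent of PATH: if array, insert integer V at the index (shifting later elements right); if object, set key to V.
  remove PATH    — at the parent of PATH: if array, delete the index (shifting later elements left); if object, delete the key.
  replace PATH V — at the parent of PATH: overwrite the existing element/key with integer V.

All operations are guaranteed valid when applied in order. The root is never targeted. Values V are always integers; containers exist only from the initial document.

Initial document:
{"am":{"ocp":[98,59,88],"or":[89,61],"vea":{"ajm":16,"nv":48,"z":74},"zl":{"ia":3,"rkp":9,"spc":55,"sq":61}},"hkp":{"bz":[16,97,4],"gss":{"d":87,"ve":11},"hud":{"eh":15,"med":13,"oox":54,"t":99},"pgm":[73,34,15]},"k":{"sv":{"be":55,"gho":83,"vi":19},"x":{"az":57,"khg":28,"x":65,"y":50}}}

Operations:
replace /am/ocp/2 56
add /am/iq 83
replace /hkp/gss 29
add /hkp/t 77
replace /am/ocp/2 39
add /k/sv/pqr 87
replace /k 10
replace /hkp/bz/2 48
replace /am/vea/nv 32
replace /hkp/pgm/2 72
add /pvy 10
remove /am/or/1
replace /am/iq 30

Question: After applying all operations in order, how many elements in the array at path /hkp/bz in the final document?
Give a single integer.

After op 1 (replace /am/ocp/2 56): {"am":{"ocp":[98,59,56],"or":[89,61],"vea":{"ajm":16,"nv":48,"z":74},"zl":{"ia":3,"rkp":9,"spc":55,"sq":61}},"hkp":{"bz":[16,97,4],"gss":{"d":87,"ve":11},"hud":{"eh":15,"med":13,"oox":54,"t":99},"pgm":[73,34,15]},"k":{"sv":{"be":55,"gho":83,"vi":19},"x":{"az":57,"khg":28,"x":65,"y":50}}}
After op 2 (add /am/iq 83): {"am":{"iq":83,"ocp":[98,59,56],"or":[89,61],"vea":{"ajm":16,"nv":48,"z":74},"zl":{"ia":3,"rkp":9,"spc":55,"sq":61}},"hkp":{"bz":[16,97,4],"gss":{"d":87,"ve":11},"hud":{"eh":15,"med":13,"oox":54,"t":99},"pgm":[73,34,15]},"k":{"sv":{"be":55,"gho":83,"vi":19},"x":{"az":57,"khg":28,"x":65,"y":50}}}
After op 3 (replace /hkp/gss 29): {"am":{"iq":83,"ocp":[98,59,56],"or":[89,61],"vea":{"ajm":16,"nv":48,"z":74},"zl":{"ia":3,"rkp":9,"spc":55,"sq":61}},"hkp":{"bz":[16,97,4],"gss":29,"hud":{"eh":15,"med":13,"oox":54,"t":99},"pgm":[73,34,15]},"k":{"sv":{"be":55,"gho":83,"vi":19},"x":{"az":57,"khg":28,"x":65,"y":50}}}
After op 4 (add /hkp/t 77): {"am":{"iq":83,"ocp":[98,59,56],"or":[89,61],"vea":{"ajm":16,"nv":48,"z":74},"zl":{"ia":3,"rkp":9,"spc":55,"sq":61}},"hkp":{"bz":[16,97,4],"gss":29,"hud":{"eh":15,"med":13,"oox":54,"t":99},"pgm":[73,34,15],"t":77},"k":{"sv":{"be":55,"gho":83,"vi":19},"x":{"az":57,"khg":28,"x":65,"y":50}}}
After op 5 (replace /am/ocp/2 39): {"am":{"iq":83,"ocp":[98,59,39],"or":[89,61],"vea":{"ajm":16,"nv":48,"z":74},"zl":{"ia":3,"rkp":9,"spc":55,"sq":61}},"hkp":{"bz":[16,97,4],"gss":29,"hud":{"eh":15,"med":13,"oox":54,"t":99},"pgm":[73,34,15],"t":77},"k":{"sv":{"be":55,"gho":83,"vi":19},"x":{"az":57,"khg":28,"x":65,"y":50}}}
After op 6 (add /k/sv/pqr 87): {"am":{"iq":83,"ocp":[98,59,39],"or":[89,61],"vea":{"ajm":16,"nv":48,"z":74},"zl":{"ia":3,"rkp":9,"spc":55,"sq":61}},"hkp":{"bz":[16,97,4],"gss":29,"hud":{"eh":15,"med":13,"oox":54,"t":99},"pgm":[73,34,15],"t":77},"k":{"sv":{"be":55,"gho":83,"pqr":87,"vi":19},"x":{"az":57,"khg":28,"x":65,"y":50}}}
After op 7 (replace /k 10): {"am":{"iq":83,"ocp":[98,59,39],"or":[89,61],"vea":{"ajm":16,"nv":48,"z":74},"zl":{"ia":3,"rkp":9,"spc":55,"sq":61}},"hkp":{"bz":[16,97,4],"gss":29,"hud":{"eh":15,"med":13,"oox":54,"t":99},"pgm":[73,34,15],"t":77},"k":10}
After op 8 (replace /hkp/bz/2 48): {"am":{"iq":83,"ocp":[98,59,39],"or":[89,61],"vea":{"ajm":16,"nv":48,"z":74},"zl":{"ia":3,"rkp":9,"spc":55,"sq":61}},"hkp":{"bz":[16,97,48],"gss":29,"hud":{"eh":15,"med":13,"oox":54,"t":99},"pgm":[73,34,15],"t":77},"k":10}
After op 9 (replace /am/vea/nv 32): {"am":{"iq":83,"ocp":[98,59,39],"or":[89,61],"vea":{"ajm":16,"nv":32,"z":74},"zl":{"ia":3,"rkp":9,"spc":55,"sq":61}},"hkp":{"bz":[16,97,48],"gss":29,"hud":{"eh":15,"med":13,"oox":54,"t":99},"pgm":[73,34,15],"t":77},"k":10}
After op 10 (replace /hkp/pgm/2 72): {"am":{"iq":83,"ocp":[98,59,39],"or":[89,61],"vea":{"ajm":16,"nv":32,"z":74},"zl":{"ia":3,"rkp":9,"spc":55,"sq":61}},"hkp":{"bz":[16,97,48],"gss":29,"hud":{"eh":15,"med":13,"oox":54,"t":99},"pgm":[73,34,72],"t":77},"k":10}
After op 11 (add /pvy 10): {"am":{"iq":83,"ocp":[98,59,39],"or":[89,61],"vea":{"ajm":16,"nv":32,"z":74},"zl":{"ia":3,"rkp":9,"spc":55,"sq":61}},"hkp":{"bz":[16,97,48],"gss":29,"hud":{"eh":15,"med":13,"oox":54,"t":99},"pgm":[73,34,72],"t":77},"k":10,"pvy":10}
After op 12 (remove /am/or/1): {"am":{"iq":83,"ocp":[98,59,39],"or":[89],"vea":{"ajm":16,"nv":32,"z":74},"zl":{"ia":3,"rkp":9,"spc":55,"sq":61}},"hkp":{"bz":[16,97,48],"gss":29,"hud":{"eh":15,"med":13,"oox":54,"t":99},"pgm":[73,34,72],"t":77},"k":10,"pvy":10}
After op 13 (replace /am/iq 30): {"am":{"iq":30,"ocp":[98,59,39],"or":[89],"vea":{"ajm":16,"nv":32,"z":74},"zl":{"ia":3,"rkp":9,"spc":55,"sq":61}},"hkp":{"bz":[16,97,48],"gss":29,"hud":{"eh":15,"med":13,"oox":54,"t":99},"pgm":[73,34,72],"t":77},"k":10,"pvy":10}
Size at path /hkp/bz: 3

Answer: 3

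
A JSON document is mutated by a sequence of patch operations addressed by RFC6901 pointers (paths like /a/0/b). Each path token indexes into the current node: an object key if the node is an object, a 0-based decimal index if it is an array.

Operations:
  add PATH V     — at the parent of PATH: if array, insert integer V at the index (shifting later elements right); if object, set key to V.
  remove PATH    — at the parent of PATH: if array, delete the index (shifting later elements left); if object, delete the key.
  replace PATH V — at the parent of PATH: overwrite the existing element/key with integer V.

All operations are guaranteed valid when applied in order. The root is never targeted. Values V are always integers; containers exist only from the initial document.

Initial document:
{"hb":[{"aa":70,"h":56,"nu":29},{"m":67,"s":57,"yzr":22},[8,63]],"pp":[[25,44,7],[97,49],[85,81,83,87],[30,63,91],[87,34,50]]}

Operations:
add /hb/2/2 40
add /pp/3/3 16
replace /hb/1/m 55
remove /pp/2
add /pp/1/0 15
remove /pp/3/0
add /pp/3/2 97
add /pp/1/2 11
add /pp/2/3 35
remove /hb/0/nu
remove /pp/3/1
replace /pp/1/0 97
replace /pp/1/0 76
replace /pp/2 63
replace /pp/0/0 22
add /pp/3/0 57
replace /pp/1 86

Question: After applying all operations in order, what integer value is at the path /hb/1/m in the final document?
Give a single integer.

After op 1 (add /hb/2/2 40): {"hb":[{"aa":70,"h":56,"nu":29},{"m":67,"s":57,"yzr":22},[8,63,40]],"pp":[[25,44,7],[97,49],[85,81,83,87],[30,63,91],[87,34,50]]}
After op 2 (add /pp/3/3 16): {"hb":[{"aa":70,"h":56,"nu":29},{"m":67,"s":57,"yzr":22},[8,63,40]],"pp":[[25,44,7],[97,49],[85,81,83,87],[30,63,91,16],[87,34,50]]}
After op 3 (replace /hb/1/m 55): {"hb":[{"aa":70,"h":56,"nu":29},{"m":55,"s":57,"yzr":22},[8,63,40]],"pp":[[25,44,7],[97,49],[85,81,83,87],[30,63,91,16],[87,34,50]]}
After op 4 (remove /pp/2): {"hb":[{"aa":70,"h":56,"nu":29},{"m":55,"s":57,"yzr":22},[8,63,40]],"pp":[[25,44,7],[97,49],[30,63,91,16],[87,34,50]]}
After op 5 (add /pp/1/0 15): {"hb":[{"aa":70,"h":56,"nu":29},{"m":55,"s":57,"yzr":22},[8,63,40]],"pp":[[25,44,7],[15,97,49],[30,63,91,16],[87,34,50]]}
After op 6 (remove /pp/3/0): {"hb":[{"aa":70,"h":56,"nu":29},{"m":55,"s":57,"yzr":22},[8,63,40]],"pp":[[25,44,7],[15,97,49],[30,63,91,16],[34,50]]}
After op 7 (add /pp/3/2 97): {"hb":[{"aa":70,"h":56,"nu":29},{"m":55,"s":57,"yzr":22},[8,63,40]],"pp":[[25,44,7],[15,97,49],[30,63,91,16],[34,50,97]]}
After op 8 (add /pp/1/2 11): {"hb":[{"aa":70,"h":56,"nu":29},{"m":55,"s":57,"yzr":22},[8,63,40]],"pp":[[25,44,7],[15,97,11,49],[30,63,91,16],[34,50,97]]}
After op 9 (add /pp/2/3 35): {"hb":[{"aa":70,"h":56,"nu":29},{"m":55,"s":57,"yzr":22},[8,63,40]],"pp":[[25,44,7],[15,97,11,49],[30,63,91,35,16],[34,50,97]]}
After op 10 (remove /hb/0/nu): {"hb":[{"aa":70,"h":56},{"m":55,"s":57,"yzr":22},[8,63,40]],"pp":[[25,44,7],[15,97,11,49],[30,63,91,35,16],[34,50,97]]}
After op 11 (remove /pp/3/1): {"hb":[{"aa":70,"h":56},{"m":55,"s":57,"yzr":22},[8,63,40]],"pp":[[25,44,7],[15,97,11,49],[30,63,91,35,16],[34,97]]}
After op 12 (replace /pp/1/0 97): {"hb":[{"aa":70,"h":56},{"m":55,"s":57,"yzr":22},[8,63,40]],"pp":[[25,44,7],[97,97,11,49],[30,63,91,35,16],[34,97]]}
After op 13 (replace /pp/1/0 76): {"hb":[{"aa":70,"h":56},{"m":55,"s":57,"yzr":22},[8,63,40]],"pp":[[25,44,7],[76,97,11,49],[30,63,91,35,16],[34,97]]}
After op 14 (replace /pp/2 63): {"hb":[{"aa":70,"h":56},{"m":55,"s":57,"yzr":22},[8,63,40]],"pp":[[25,44,7],[76,97,11,49],63,[34,97]]}
After op 15 (replace /pp/0/0 22): {"hb":[{"aa":70,"h":56},{"m":55,"s":57,"yzr":22},[8,63,40]],"pp":[[22,44,7],[76,97,11,49],63,[34,97]]}
After op 16 (add /pp/3/0 57): {"hb":[{"aa":70,"h":56},{"m":55,"s":57,"yzr":22},[8,63,40]],"pp":[[22,44,7],[76,97,11,49],63,[57,34,97]]}
After op 17 (replace /pp/1 86): {"hb":[{"aa":70,"h":56},{"m":55,"s":57,"yzr":22},[8,63,40]],"pp":[[22,44,7],86,63,[57,34,97]]}
Value at /hb/1/m: 55

Answer: 55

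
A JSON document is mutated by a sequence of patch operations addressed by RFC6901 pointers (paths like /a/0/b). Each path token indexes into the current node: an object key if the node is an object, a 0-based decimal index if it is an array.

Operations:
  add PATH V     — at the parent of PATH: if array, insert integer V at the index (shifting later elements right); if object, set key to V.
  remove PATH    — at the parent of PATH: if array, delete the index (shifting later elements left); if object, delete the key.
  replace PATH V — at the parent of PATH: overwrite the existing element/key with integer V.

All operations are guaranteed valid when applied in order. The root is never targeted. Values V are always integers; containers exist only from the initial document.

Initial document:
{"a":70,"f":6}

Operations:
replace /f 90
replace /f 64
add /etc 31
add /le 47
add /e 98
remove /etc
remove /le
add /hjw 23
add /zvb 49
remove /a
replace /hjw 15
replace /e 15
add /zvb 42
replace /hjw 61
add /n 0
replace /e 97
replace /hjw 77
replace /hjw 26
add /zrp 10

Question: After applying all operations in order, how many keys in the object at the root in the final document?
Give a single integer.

After op 1 (replace /f 90): {"a":70,"f":90}
After op 2 (replace /f 64): {"a":70,"f":64}
After op 3 (add /etc 31): {"a":70,"etc":31,"f":64}
After op 4 (add /le 47): {"a":70,"etc":31,"f":64,"le":47}
After op 5 (add /e 98): {"a":70,"e":98,"etc":31,"f":64,"le":47}
After op 6 (remove /etc): {"a":70,"e":98,"f":64,"le":47}
After op 7 (remove /le): {"a":70,"e":98,"f":64}
After op 8 (add /hjw 23): {"a":70,"e":98,"f":64,"hjw":23}
After op 9 (add /zvb 49): {"a":70,"e":98,"f":64,"hjw":23,"zvb":49}
After op 10 (remove /a): {"e":98,"f":64,"hjw":23,"zvb":49}
After op 11 (replace /hjw 15): {"e":98,"f":64,"hjw":15,"zvb":49}
After op 12 (replace /e 15): {"e":15,"f":64,"hjw":15,"zvb":49}
After op 13 (add /zvb 42): {"e":15,"f":64,"hjw":15,"zvb":42}
After op 14 (replace /hjw 61): {"e":15,"f":64,"hjw":61,"zvb":42}
After op 15 (add /n 0): {"e":15,"f":64,"hjw":61,"n":0,"zvb":42}
After op 16 (replace /e 97): {"e":97,"f":64,"hjw":61,"n":0,"zvb":42}
After op 17 (replace /hjw 77): {"e":97,"f":64,"hjw":77,"n":0,"zvb":42}
After op 18 (replace /hjw 26): {"e":97,"f":64,"hjw":26,"n":0,"zvb":42}
After op 19 (add /zrp 10): {"e":97,"f":64,"hjw":26,"n":0,"zrp":10,"zvb":42}
Size at the root: 6

Answer: 6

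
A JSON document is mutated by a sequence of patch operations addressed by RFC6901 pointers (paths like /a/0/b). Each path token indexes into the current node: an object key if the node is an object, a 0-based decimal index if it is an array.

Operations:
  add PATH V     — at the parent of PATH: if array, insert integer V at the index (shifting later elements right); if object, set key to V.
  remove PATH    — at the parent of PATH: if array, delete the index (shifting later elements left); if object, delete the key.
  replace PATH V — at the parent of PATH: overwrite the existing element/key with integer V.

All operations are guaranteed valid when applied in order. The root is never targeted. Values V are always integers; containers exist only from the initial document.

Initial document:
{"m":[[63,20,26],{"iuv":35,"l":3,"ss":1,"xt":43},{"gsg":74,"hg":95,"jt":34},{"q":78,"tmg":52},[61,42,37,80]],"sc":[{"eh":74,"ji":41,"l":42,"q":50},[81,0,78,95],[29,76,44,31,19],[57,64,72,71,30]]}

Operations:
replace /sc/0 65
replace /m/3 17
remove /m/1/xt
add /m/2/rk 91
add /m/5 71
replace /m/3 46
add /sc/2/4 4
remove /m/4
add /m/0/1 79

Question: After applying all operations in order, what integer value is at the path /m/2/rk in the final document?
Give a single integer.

After op 1 (replace /sc/0 65): {"m":[[63,20,26],{"iuv":35,"l":3,"ss":1,"xt":43},{"gsg":74,"hg":95,"jt":34},{"q":78,"tmg":52},[61,42,37,80]],"sc":[65,[81,0,78,95],[29,76,44,31,19],[57,64,72,71,30]]}
After op 2 (replace /m/3 17): {"m":[[63,20,26],{"iuv":35,"l":3,"ss":1,"xt":43},{"gsg":74,"hg":95,"jt":34},17,[61,42,37,80]],"sc":[65,[81,0,78,95],[29,76,44,31,19],[57,64,72,71,30]]}
After op 3 (remove /m/1/xt): {"m":[[63,20,26],{"iuv":35,"l":3,"ss":1},{"gsg":74,"hg":95,"jt":34},17,[61,42,37,80]],"sc":[65,[81,0,78,95],[29,76,44,31,19],[57,64,72,71,30]]}
After op 4 (add /m/2/rk 91): {"m":[[63,20,26],{"iuv":35,"l":3,"ss":1},{"gsg":74,"hg":95,"jt":34,"rk":91},17,[61,42,37,80]],"sc":[65,[81,0,78,95],[29,76,44,31,19],[57,64,72,71,30]]}
After op 5 (add /m/5 71): {"m":[[63,20,26],{"iuv":35,"l":3,"ss":1},{"gsg":74,"hg":95,"jt":34,"rk":91},17,[61,42,37,80],71],"sc":[65,[81,0,78,95],[29,76,44,31,19],[57,64,72,71,30]]}
After op 6 (replace /m/3 46): {"m":[[63,20,26],{"iuv":35,"l":3,"ss":1},{"gsg":74,"hg":95,"jt":34,"rk":91},46,[61,42,37,80],71],"sc":[65,[81,0,78,95],[29,76,44,31,19],[57,64,72,71,30]]}
After op 7 (add /sc/2/4 4): {"m":[[63,20,26],{"iuv":35,"l":3,"ss":1},{"gsg":74,"hg":95,"jt":34,"rk":91},46,[61,42,37,80],71],"sc":[65,[81,0,78,95],[29,76,44,31,4,19],[57,64,72,71,30]]}
After op 8 (remove /m/4): {"m":[[63,20,26],{"iuv":35,"l":3,"ss":1},{"gsg":74,"hg":95,"jt":34,"rk":91},46,71],"sc":[65,[81,0,78,95],[29,76,44,31,4,19],[57,64,72,71,30]]}
After op 9 (add /m/0/1 79): {"m":[[63,79,20,26],{"iuv":35,"l":3,"ss":1},{"gsg":74,"hg":95,"jt":34,"rk":91},46,71],"sc":[65,[81,0,78,95],[29,76,44,31,4,19],[57,64,72,71,30]]}
Value at /m/2/rk: 91

Answer: 91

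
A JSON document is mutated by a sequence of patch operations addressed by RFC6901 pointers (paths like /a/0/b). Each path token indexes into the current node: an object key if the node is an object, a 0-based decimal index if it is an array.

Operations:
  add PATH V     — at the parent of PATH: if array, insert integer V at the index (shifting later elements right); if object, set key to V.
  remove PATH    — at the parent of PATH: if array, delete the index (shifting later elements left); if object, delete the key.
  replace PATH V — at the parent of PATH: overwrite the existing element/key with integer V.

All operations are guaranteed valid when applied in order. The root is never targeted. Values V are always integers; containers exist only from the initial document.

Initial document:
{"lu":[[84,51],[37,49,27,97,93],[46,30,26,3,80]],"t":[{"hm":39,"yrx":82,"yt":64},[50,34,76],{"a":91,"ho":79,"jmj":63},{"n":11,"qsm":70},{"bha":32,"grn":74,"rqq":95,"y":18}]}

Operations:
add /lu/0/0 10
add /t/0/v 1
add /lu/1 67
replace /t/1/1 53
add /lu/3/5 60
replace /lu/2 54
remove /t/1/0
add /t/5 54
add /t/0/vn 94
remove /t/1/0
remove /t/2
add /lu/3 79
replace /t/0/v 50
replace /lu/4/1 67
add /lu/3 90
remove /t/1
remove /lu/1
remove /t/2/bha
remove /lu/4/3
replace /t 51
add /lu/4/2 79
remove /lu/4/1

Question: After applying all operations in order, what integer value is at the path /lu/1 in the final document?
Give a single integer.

After op 1 (add /lu/0/0 10): {"lu":[[10,84,51],[37,49,27,97,93],[46,30,26,3,80]],"t":[{"hm":39,"yrx":82,"yt":64},[50,34,76],{"a":91,"ho":79,"jmj":63},{"n":11,"qsm":70},{"bha":32,"grn":74,"rqq":95,"y":18}]}
After op 2 (add /t/0/v 1): {"lu":[[10,84,51],[37,49,27,97,93],[46,30,26,3,80]],"t":[{"hm":39,"v":1,"yrx":82,"yt":64},[50,34,76],{"a":91,"ho":79,"jmj":63},{"n":11,"qsm":70},{"bha":32,"grn":74,"rqq":95,"y":18}]}
After op 3 (add /lu/1 67): {"lu":[[10,84,51],67,[37,49,27,97,93],[46,30,26,3,80]],"t":[{"hm":39,"v":1,"yrx":82,"yt":64},[50,34,76],{"a":91,"ho":79,"jmj":63},{"n":11,"qsm":70},{"bha":32,"grn":74,"rqq":95,"y":18}]}
After op 4 (replace /t/1/1 53): {"lu":[[10,84,51],67,[37,49,27,97,93],[46,30,26,3,80]],"t":[{"hm":39,"v":1,"yrx":82,"yt":64},[50,53,76],{"a":91,"ho":79,"jmj":63},{"n":11,"qsm":70},{"bha":32,"grn":74,"rqq":95,"y":18}]}
After op 5 (add /lu/3/5 60): {"lu":[[10,84,51],67,[37,49,27,97,93],[46,30,26,3,80,60]],"t":[{"hm":39,"v":1,"yrx":82,"yt":64},[50,53,76],{"a":91,"ho":79,"jmj":63},{"n":11,"qsm":70},{"bha":32,"grn":74,"rqq":95,"y":18}]}
After op 6 (replace /lu/2 54): {"lu":[[10,84,51],67,54,[46,30,26,3,80,60]],"t":[{"hm":39,"v":1,"yrx":82,"yt":64},[50,53,76],{"a":91,"ho":79,"jmj":63},{"n":11,"qsm":70},{"bha":32,"grn":74,"rqq":95,"y":18}]}
After op 7 (remove /t/1/0): {"lu":[[10,84,51],67,54,[46,30,26,3,80,60]],"t":[{"hm":39,"v":1,"yrx":82,"yt":64},[53,76],{"a":91,"ho":79,"jmj":63},{"n":11,"qsm":70},{"bha":32,"grn":74,"rqq":95,"y":18}]}
After op 8 (add /t/5 54): {"lu":[[10,84,51],67,54,[46,30,26,3,80,60]],"t":[{"hm":39,"v":1,"yrx":82,"yt":64},[53,76],{"a":91,"ho":79,"jmj":63},{"n":11,"qsm":70},{"bha":32,"grn":74,"rqq":95,"y":18},54]}
After op 9 (add /t/0/vn 94): {"lu":[[10,84,51],67,54,[46,30,26,3,80,60]],"t":[{"hm":39,"v":1,"vn":94,"yrx":82,"yt":64},[53,76],{"a":91,"ho":79,"jmj":63},{"n":11,"qsm":70},{"bha":32,"grn":74,"rqq":95,"y":18},54]}
After op 10 (remove /t/1/0): {"lu":[[10,84,51],67,54,[46,30,26,3,80,60]],"t":[{"hm":39,"v":1,"vn":94,"yrx":82,"yt":64},[76],{"a":91,"ho":79,"jmj":63},{"n":11,"qsm":70},{"bha":32,"grn":74,"rqq":95,"y":18},54]}
After op 11 (remove /t/2): {"lu":[[10,84,51],67,54,[46,30,26,3,80,60]],"t":[{"hm":39,"v":1,"vn":94,"yrx":82,"yt":64},[76],{"n":11,"qsm":70},{"bha":32,"grn":74,"rqq":95,"y":18},54]}
After op 12 (add /lu/3 79): {"lu":[[10,84,51],67,54,79,[46,30,26,3,80,60]],"t":[{"hm":39,"v":1,"vn":94,"yrx":82,"yt":64},[76],{"n":11,"qsm":70},{"bha":32,"grn":74,"rqq":95,"y":18},54]}
After op 13 (replace /t/0/v 50): {"lu":[[10,84,51],67,54,79,[46,30,26,3,80,60]],"t":[{"hm":39,"v":50,"vn":94,"yrx":82,"yt":64},[76],{"n":11,"qsm":70},{"bha":32,"grn":74,"rqq":95,"y":18},54]}
After op 14 (replace /lu/4/1 67): {"lu":[[10,84,51],67,54,79,[46,67,26,3,80,60]],"t":[{"hm":39,"v":50,"vn":94,"yrx":82,"yt":64},[76],{"n":11,"qsm":70},{"bha":32,"grn":74,"rqq":95,"y":18},54]}
After op 15 (add /lu/3 90): {"lu":[[10,84,51],67,54,90,79,[46,67,26,3,80,60]],"t":[{"hm":39,"v":50,"vn":94,"yrx":82,"yt":64},[76],{"n":11,"qsm":70},{"bha":32,"grn":74,"rqq":95,"y":18},54]}
After op 16 (remove /t/1): {"lu":[[10,84,51],67,54,90,79,[46,67,26,3,80,60]],"t":[{"hm":39,"v":50,"vn":94,"yrx":82,"yt":64},{"n":11,"qsm":70},{"bha":32,"grn":74,"rqq":95,"y":18},54]}
After op 17 (remove /lu/1): {"lu":[[10,84,51],54,90,79,[46,67,26,3,80,60]],"t":[{"hm":39,"v":50,"vn":94,"yrx":82,"yt":64},{"n":11,"qsm":70},{"bha":32,"grn":74,"rqq":95,"y":18},54]}
After op 18 (remove /t/2/bha): {"lu":[[10,84,51],54,90,79,[46,67,26,3,80,60]],"t":[{"hm":39,"v":50,"vn":94,"yrx":82,"yt":64},{"n":11,"qsm":70},{"grn":74,"rqq":95,"y":18},54]}
After op 19 (remove /lu/4/3): {"lu":[[10,84,51],54,90,79,[46,67,26,80,60]],"t":[{"hm":39,"v":50,"vn":94,"yrx":82,"yt":64},{"n":11,"qsm":70},{"grn":74,"rqq":95,"y":18},54]}
After op 20 (replace /t 51): {"lu":[[10,84,51],54,90,79,[46,67,26,80,60]],"t":51}
After op 21 (add /lu/4/2 79): {"lu":[[10,84,51],54,90,79,[46,67,79,26,80,60]],"t":51}
After op 22 (remove /lu/4/1): {"lu":[[10,84,51],54,90,79,[46,79,26,80,60]],"t":51}
Value at /lu/1: 54

Answer: 54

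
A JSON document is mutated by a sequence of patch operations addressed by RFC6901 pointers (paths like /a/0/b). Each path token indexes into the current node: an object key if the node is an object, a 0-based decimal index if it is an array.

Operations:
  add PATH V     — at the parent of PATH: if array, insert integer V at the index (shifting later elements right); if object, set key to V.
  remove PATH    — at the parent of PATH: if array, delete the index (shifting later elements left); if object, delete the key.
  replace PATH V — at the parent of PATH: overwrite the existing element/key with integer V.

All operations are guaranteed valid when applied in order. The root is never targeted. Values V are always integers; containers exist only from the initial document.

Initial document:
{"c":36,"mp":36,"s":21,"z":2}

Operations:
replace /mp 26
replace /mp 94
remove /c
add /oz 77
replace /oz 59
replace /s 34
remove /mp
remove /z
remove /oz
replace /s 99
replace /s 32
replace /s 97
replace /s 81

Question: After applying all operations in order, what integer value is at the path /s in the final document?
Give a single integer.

After op 1 (replace /mp 26): {"c":36,"mp":26,"s":21,"z":2}
After op 2 (replace /mp 94): {"c":36,"mp":94,"s":21,"z":2}
After op 3 (remove /c): {"mp":94,"s":21,"z":2}
After op 4 (add /oz 77): {"mp":94,"oz":77,"s":21,"z":2}
After op 5 (replace /oz 59): {"mp":94,"oz":59,"s":21,"z":2}
After op 6 (replace /s 34): {"mp":94,"oz":59,"s":34,"z":2}
After op 7 (remove /mp): {"oz":59,"s":34,"z":2}
After op 8 (remove /z): {"oz":59,"s":34}
After op 9 (remove /oz): {"s":34}
After op 10 (replace /s 99): {"s":99}
After op 11 (replace /s 32): {"s":32}
After op 12 (replace /s 97): {"s":97}
After op 13 (replace /s 81): {"s":81}
Value at /s: 81

Answer: 81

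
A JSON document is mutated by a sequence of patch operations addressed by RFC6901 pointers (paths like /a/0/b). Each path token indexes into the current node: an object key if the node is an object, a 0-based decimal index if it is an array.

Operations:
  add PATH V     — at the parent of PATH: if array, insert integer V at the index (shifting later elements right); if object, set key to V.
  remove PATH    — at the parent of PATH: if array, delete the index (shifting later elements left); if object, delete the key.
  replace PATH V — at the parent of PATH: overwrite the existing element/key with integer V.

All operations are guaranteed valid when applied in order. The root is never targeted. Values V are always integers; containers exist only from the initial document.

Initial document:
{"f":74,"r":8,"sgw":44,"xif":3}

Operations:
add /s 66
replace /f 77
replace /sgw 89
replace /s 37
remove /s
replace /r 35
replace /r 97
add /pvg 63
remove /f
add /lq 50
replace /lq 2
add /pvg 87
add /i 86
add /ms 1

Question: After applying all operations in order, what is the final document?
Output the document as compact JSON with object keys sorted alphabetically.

Answer: {"i":86,"lq":2,"ms":1,"pvg":87,"r":97,"sgw":89,"xif":3}

Derivation:
After op 1 (add /s 66): {"f":74,"r":8,"s":66,"sgw":44,"xif":3}
After op 2 (replace /f 77): {"f":77,"r":8,"s":66,"sgw":44,"xif":3}
After op 3 (replace /sgw 89): {"f":77,"r":8,"s":66,"sgw":89,"xif":3}
After op 4 (replace /s 37): {"f":77,"r":8,"s":37,"sgw":89,"xif":3}
After op 5 (remove /s): {"f":77,"r":8,"sgw":89,"xif":3}
After op 6 (replace /r 35): {"f":77,"r":35,"sgw":89,"xif":3}
After op 7 (replace /r 97): {"f":77,"r":97,"sgw":89,"xif":3}
After op 8 (add /pvg 63): {"f":77,"pvg":63,"r":97,"sgw":89,"xif":3}
After op 9 (remove /f): {"pvg":63,"r":97,"sgw":89,"xif":3}
After op 10 (add /lq 50): {"lq":50,"pvg":63,"r":97,"sgw":89,"xif":3}
After op 11 (replace /lq 2): {"lq":2,"pvg":63,"r":97,"sgw":89,"xif":3}
After op 12 (add /pvg 87): {"lq":2,"pvg":87,"r":97,"sgw":89,"xif":3}
After op 13 (add /i 86): {"i":86,"lq":2,"pvg":87,"r":97,"sgw":89,"xif":3}
After op 14 (add /ms 1): {"i":86,"lq":2,"ms":1,"pvg":87,"r":97,"sgw":89,"xif":3}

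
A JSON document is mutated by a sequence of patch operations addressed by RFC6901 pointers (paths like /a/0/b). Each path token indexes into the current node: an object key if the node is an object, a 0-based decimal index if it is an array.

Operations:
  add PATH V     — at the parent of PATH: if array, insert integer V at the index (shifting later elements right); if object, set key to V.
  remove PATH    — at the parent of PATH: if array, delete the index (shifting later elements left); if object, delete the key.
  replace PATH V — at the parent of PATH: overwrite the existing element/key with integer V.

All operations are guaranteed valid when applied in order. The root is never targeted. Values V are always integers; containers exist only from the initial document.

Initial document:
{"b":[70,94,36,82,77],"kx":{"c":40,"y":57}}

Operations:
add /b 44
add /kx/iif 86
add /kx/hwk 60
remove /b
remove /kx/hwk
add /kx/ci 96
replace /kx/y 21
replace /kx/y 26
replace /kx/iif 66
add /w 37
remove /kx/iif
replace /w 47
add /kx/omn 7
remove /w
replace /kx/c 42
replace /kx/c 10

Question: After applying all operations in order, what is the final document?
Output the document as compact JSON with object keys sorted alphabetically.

Answer: {"kx":{"c":10,"ci":96,"omn":7,"y":26}}

Derivation:
After op 1 (add /b 44): {"b":44,"kx":{"c":40,"y":57}}
After op 2 (add /kx/iif 86): {"b":44,"kx":{"c":40,"iif":86,"y":57}}
After op 3 (add /kx/hwk 60): {"b":44,"kx":{"c":40,"hwk":60,"iif":86,"y":57}}
After op 4 (remove /b): {"kx":{"c":40,"hwk":60,"iif":86,"y":57}}
After op 5 (remove /kx/hwk): {"kx":{"c":40,"iif":86,"y":57}}
After op 6 (add /kx/ci 96): {"kx":{"c":40,"ci":96,"iif":86,"y":57}}
After op 7 (replace /kx/y 21): {"kx":{"c":40,"ci":96,"iif":86,"y":21}}
After op 8 (replace /kx/y 26): {"kx":{"c":40,"ci":96,"iif":86,"y":26}}
After op 9 (replace /kx/iif 66): {"kx":{"c":40,"ci":96,"iif":66,"y":26}}
After op 10 (add /w 37): {"kx":{"c":40,"ci":96,"iif":66,"y":26},"w":37}
After op 11 (remove /kx/iif): {"kx":{"c":40,"ci":96,"y":26},"w":37}
After op 12 (replace /w 47): {"kx":{"c":40,"ci":96,"y":26},"w":47}
After op 13 (add /kx/omn 7): {"kx":{"c":40,"ci":96,"omn":7,"y":26},"w":47}
After op 14 (remove /w): {"kx":{"c":40,"ci":96,"omn":7,"y":26}}
After op 15 (replace /kx/c 42): {"kx":{"c":42,"ci":96,"omn":7,"y":26}}
After op 16 (replace /kx/c 10): {"kx":{"c":10,"ci":96,"omn":7,"y":26}}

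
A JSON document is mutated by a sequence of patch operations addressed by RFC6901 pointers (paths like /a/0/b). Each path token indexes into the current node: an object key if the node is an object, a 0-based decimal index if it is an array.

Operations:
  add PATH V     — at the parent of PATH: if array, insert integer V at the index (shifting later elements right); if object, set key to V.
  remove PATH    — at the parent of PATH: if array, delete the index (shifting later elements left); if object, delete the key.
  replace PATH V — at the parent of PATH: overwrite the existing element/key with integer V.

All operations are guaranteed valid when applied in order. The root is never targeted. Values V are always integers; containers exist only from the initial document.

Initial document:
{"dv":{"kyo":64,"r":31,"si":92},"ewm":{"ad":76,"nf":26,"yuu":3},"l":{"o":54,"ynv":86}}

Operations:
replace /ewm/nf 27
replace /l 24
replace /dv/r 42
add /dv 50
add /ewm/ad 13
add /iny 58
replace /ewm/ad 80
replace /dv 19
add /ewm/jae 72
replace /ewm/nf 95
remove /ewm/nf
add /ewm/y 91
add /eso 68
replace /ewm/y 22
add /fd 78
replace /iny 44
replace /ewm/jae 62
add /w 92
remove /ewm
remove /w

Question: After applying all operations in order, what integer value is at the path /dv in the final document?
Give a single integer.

After op 1 (replace /ewm/nf 27): {"dv":{"kyo":64,"r":31,"si":92},"ewm":{"ad":76,"nf":27,"yuu":3},"l":{"o":54,"ynv":86}}
After op 2 (replace /l 24): {"dv":{"kyo":64,"r":31,"si":92},"ewm":{"ad":76,"nf":27,"yuu":3},"l":24}
After op 3 (replace /dv/r 42): {"dv":{"kyo":64,"r":42,"si":92},"ewm":{"ad":76,"nf":27,"yuu":3},"l":24}
After op 4 (add /dv 50): {"dv":50,"ewm":{"ad":76,"nf":27,"yuu":3},"l":24}
After op 5 (add /ewm/ad 13): {"dv":50,"ewm":{"ad":13,"nf":27,"yuu":3},"l":24}
After op 6 (add /iny 58): {"dv":50,"ewm":{"ad":13,"nf":27,"yuu":3},"iny":58,"l":24}
After op 7 (replace /ewm/ad 80): {"dv":50,"ewm":{"ad":80,"nf":27,"yuu":3},"iny":58,"l":24}
After op 8 (replace /dv 19): {"dv":19,"ewm":{"ad":80,"nf":27,"yuu":3},"iny":58,"l":24}
After op 9 (add /ewm/jae 72): {"dv":19,"ewm":{"ad":80,"jae":72,"nf":27,"yuu":3},"iny":58,"l":24}
After op 10 (replace /ewm/nf 95): {"dv":19,"ewm":{"ad":80,"jae":72,"nf":95,"yuu":3},"iny":58,"l":24}
After op 11 (remove /ewm/nf): {"dv":19,"ewm":{"ad":80,"jae":72,"yuu":3},"iny":58,"l":24}
After op 12 (add /ewm/y 91): {"dv":19,"ewm":{"ad":80,"jae":72,"y":91,"yuu":3},"iny":58,"l":24}
After op 13 (add /eso 68): {"dv":19,"eso":68,"ewm":{"ad":80,"jae":72,"y":91,"yuu":3},"iny":58,"l":24}
After op 14 (replace /ewm/y 22): {"dv":19,"eso":68,"ewm":{"ad":80,"jae":72,"y":22,"yuu":3},"iny":58,"l":24}
After op 15 (add /fd 78): {"dv":19,"eso":68,"ewm":{"ad":80,"jae":72,"y":22,"yuu":3},"fd":78,"iny":58,"l":24}
After op 16 (replace /iny 44): {"dv":19,"eso":68,"ewm":{"ad":80,"jae":72,"y":22,"yuu":3},"fd":78,"iny":44,"l":24}
After op 17 (replace /ewm/jae 62): {"dv":19,"eso":68,"ewm":{"ad":80,"jae":62,"y":22,"yuu":3},"fd":78,"iny":44,"l":24}
After op 18 (add /w 92): {"dv":19,"eso":68,"ewm":{"ad":80,"jae":62,"y":22,"yuu":3},"fd":78,"iny":44,"l":24,"w":92}
After op 19 (remove /ewm): {"dv":19,"eso":68,"fd":78,"iny":44,"l":24,"w":92}
After op 20 (remove /w): {"dv":19,"eso":68,"fd":78,"iny":44,"l":24}
Value at /dv: 19

Answer: 19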